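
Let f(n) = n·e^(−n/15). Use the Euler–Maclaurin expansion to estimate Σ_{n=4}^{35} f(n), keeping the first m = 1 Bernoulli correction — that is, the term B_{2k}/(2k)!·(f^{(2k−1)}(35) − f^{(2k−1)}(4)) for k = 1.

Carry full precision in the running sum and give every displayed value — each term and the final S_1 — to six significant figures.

S_1 ≈ 148.732

Integral: ∫_4^35 x·e^(−x/15) dx = 145.561.
½[f(4) + f(35)] = ½[3.06371 + 3.39402] = 3.22887.
Integral + boundary = 148.789.
Order-1 term: 1/12 · (-0.129296 − 0.561681) = -0.0575814.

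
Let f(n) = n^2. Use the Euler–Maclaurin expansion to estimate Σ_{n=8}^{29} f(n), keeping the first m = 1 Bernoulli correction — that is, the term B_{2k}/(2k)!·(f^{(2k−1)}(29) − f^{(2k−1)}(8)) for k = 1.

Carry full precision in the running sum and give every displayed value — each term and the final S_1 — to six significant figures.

∫_8^29 x^2 dx evaluates to 7959.00.
½[f(8) + f(29)] = ½[64.0000 + 841.000] = 452.500.
Running total after boundary: 8411.50.
Correction k=1: B_{2}/2! · (f^{(1)}(29) − f^{(1)}(8)) = 1/12 · (58.0000 − 16.0000) = 3.50000.

S_1 ≈ 8415.00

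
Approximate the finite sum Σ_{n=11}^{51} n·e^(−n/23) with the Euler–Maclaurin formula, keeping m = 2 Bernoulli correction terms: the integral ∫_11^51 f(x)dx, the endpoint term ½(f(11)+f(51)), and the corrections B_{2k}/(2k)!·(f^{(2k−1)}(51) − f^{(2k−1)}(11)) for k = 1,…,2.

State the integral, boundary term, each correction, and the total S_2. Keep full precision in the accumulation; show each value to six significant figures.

The integral term ∫_11^51 x·e^(−x/23) dx = 299.395.
½[f(11) + f(51)] = ½[6.81847 + 5.55353] = 6.18600.
Running total after boundary: 305.581.
k=1: B_{2}/(2)! × [f^{(1)}(51) − f^{(1)}(11)] = 1/12 × (-0.132565 − 0.323405) = -0.0379976.
Running total after k=1: 305.543.
k=2: B_{4}/(4)! × [f^{(3)}(51) − f^{(3)}(11)] = −1/720 × (0.000161097 − 0.00295487) = 3.88024e-06.

S_2 ≈ 305.543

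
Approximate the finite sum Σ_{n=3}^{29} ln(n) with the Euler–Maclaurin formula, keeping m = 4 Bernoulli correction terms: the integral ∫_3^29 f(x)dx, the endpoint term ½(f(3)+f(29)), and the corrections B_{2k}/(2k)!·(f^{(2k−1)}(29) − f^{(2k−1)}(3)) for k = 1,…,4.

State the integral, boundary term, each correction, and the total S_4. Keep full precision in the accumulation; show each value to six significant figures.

∫_3^29 ln(x) dx evaluates to 68.3557.
Boundary: ½(f(3) + f(29)) = ½(1.09861 + 3.36730) = 2.23295.
So far: 70.5887.
Order-1 term: 1/12 · (0.0344828 − 0.333333) = -0.0249042.
Partial sum through k=1: 70.5638.
Order-2 term: −1/720 · (8.20042e-05 − 0.0740741) = 0.000102767.
Partial sum through k=2: 70.5639.
Order-3 term: 1/30240 · (1.17010e-06 − 0.0987654) = -3.26601e-06.
Partial sum through k=3: 70.5639.
Order-4 term: −1/1209600 · (4.17394e-08 − 0.329218) = 2.72171e-07.

S_4 ≈ 70.5639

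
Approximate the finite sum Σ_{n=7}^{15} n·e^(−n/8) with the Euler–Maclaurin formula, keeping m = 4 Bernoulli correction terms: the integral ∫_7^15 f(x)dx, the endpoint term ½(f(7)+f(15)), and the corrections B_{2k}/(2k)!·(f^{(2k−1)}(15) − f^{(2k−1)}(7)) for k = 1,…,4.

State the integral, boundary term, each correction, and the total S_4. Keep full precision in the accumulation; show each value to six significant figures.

S_4 ≈ 24.3998

Integral: ∫_7^15 x·e^(−x/8) dx = 21.8061.
Endpoint term: (f(7) + f(15))/2 = (2.91803 + 2.30032)/2 = 2.60918.
Running total after boundary: 24.4153.
k=1: B_{2}/(2)! × [f^{(1)}(15) − f^{(1)}(7)] = 1/12 × (-0.134186 − 0.0521078) = -0.0155244.
After k=1: 24.3998.
k=2: B_{4}/(4)! × [f^{(3)}(15) − f^{(3)}(7)] = −1/720 × (0.00269569 − 0.0138411) = 1.54798e-05.
After k=2: 24.3998.
k=3: B_{6}/(6)! × [f^{(5)}(15) − f^{(5)}(7)] = 1/30240 × (0.000117001 − 0.000419813) = -1.00137e-08.
After k=3: 24.3998.
k=4: B_{8}/(8)! × [f^{(7)}(15) − f^{(7)}(7)] = −1/1209600 × (2.99814e-06 − 9.73999e-06) = 5.57362e-12.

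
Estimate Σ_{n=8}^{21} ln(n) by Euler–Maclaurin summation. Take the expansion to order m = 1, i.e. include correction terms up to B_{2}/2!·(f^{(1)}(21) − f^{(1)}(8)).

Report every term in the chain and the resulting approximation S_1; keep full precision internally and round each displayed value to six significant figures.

S_1 ≈ 36.8550

∫_8^21 ln(x) dx evaluates to 34.2994.
Endpoint term: (f(8) + f(21))/2 = (2.07944 + 3.04452)/2 = 2.56198.
So far: 36.8614.
k=1: B_{2}/(2)! × [f^{(1)}(21) − f^{(1)}(8)] = 1/12 × (0.0476190 − 0.125000) = -0.00644841.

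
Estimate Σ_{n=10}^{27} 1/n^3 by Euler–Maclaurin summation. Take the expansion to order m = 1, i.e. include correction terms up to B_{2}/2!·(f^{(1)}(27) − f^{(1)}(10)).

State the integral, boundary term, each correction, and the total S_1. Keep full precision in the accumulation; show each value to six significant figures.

S_1 ≈ 0.00486406

Integral: ∫_10^27 1/x^3 dx = 0.00431413.
Boundary: ½(f(10) + f(27)) = ½(0.00100000 + 5.08053e-05) = 0.000525403.
Integral + boundary = 0.00483953.
k=1: B_{2}/(2)! × [f^{(1)}(27) − f^{(1)}(10)] = 1/12 × (-5.64503e-06 − (-0.000300000)) = 2.45296e-05.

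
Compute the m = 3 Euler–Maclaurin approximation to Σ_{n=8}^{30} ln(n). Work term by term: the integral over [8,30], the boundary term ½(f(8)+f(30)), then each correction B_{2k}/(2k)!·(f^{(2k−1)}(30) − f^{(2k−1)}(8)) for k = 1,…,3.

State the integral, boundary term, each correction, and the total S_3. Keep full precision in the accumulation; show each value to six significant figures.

Integral: ∫_8^30 ln(x) dx = 63.4004.
Boundary: ½(f(8) + f(30)) = ½(2.07944 + 3.40120) = 2.74032.
So far: 66.1407.
Order-1 term: 1/12 · (0.0333333 − 0.125000) = -0.00763889.
Running total after k=1: 66.1331.
Order-2 term: −1/720 · (7.40741e-05 − 0.00390625) = 5.32247e-06.
Running total after k=2: 66.1331.
Order-3 term: 1/30240 · (9.87654e-07 − 0.000732422) = -2.41876e-08.

S_3 ≈ 66.1331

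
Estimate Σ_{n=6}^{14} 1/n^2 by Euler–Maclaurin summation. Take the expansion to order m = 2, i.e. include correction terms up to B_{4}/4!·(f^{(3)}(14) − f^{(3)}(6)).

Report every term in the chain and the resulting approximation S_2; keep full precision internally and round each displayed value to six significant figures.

Integral: ∫_6^14 1/x^2 dx = 0.0952381.
½[f(6) + f(14)] = ½[0.0277778 + 0.00510204] = 0.0164399.
Integral + boundary = 0.111678.
k=1: B_{2}/(2)! × [f^{(1)}(14) − f^{(1)}(6)] = 1/12 × (-0.000728863 − (-0.00925926)) = 0.000710866.
Running total after k=1: 0.112389.
k=2: B_{4}/(4)! × [f^{(3)}(14) − f^{(3)}(6)] = −1/720 × (-4.46243e-05 − (-0.00308642)) = -4.22472e-06.

S_2 ≈ 0.112385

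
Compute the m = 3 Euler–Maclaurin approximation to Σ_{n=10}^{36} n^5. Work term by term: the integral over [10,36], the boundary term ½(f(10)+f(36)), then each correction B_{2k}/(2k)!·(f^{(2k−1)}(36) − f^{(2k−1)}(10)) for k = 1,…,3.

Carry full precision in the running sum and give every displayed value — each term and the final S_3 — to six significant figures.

S_3 ≈ 3.93609e+08

∫_10^36 x^5 dx evaluates to 3.62630e+08.
Endpoint term: (f(10) + f(36))/2 = (100000 + 6.04662e+07)/2 = 3.02831e+07.
Running total after boundary: 3.92913e+08.
Order-1 term: 1/12 · (8.39808e+06 − 50000.0) = 695673.
Running total after k=1: 3.93609e+08.
Order-2 term: −1/720 · (77760.0 − 6000.00) = -99.6667.
Running total after k=2: 3.93609e+08.
Order-3 term: 1/30240 · (120.000 − 120.000) = 0.00000.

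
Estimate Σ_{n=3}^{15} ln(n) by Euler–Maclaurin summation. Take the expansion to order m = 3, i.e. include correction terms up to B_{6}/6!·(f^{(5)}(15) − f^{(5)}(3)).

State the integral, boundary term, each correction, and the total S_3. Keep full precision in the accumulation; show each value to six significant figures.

S_3 ≈ 27.2061

The integral term ∫_3^15 ln(x) dx = 25.3249.
Boundary: ½(f(3) + f(15)) = ½(1.09861 + 2.70805) = 1.90333.
Running total after boundary: 27.2282.
Order-1 term: 1/12 · (0.0666667 − 0.333333) = -0.0222222.
Running total after k=1: 27.2060.
Order-2 term: −1/720 · (0.000592593 − 0.0740741) = 0.000102058.
Running total after k=2: 27.2061.
Order-3 term: 1/30240 · (3.16049e-05 − 0.0987654) = -3.26501e-06.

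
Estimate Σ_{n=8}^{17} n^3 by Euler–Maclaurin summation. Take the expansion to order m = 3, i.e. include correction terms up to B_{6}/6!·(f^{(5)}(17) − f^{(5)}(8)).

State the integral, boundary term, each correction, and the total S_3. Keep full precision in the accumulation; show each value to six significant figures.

∫_8^17 x^3 dx evaluates to 19856.2.
Boundary: ½(f(8) + f(17)) = ½(512.000 + 4913.00) = 2712.50.
Running total after boundary: 22568.8.
k=1: B_{2}/(2)! × [f^{(1)}(17) − f^{(1)}(8)] = 1/12 × (867.000 − 192.000) = 56.2500.
Partial sum through k=1: 22625.0.
k=2: B_{4}/(4)! × [f^{(3)}(17) − f^{(3)}(8)] = −1/720 × (6.00000 − 6.00000) = 0.00000.
Partial sum through k=2: 22625.0.
k=3: B_{6}/(6)! × [f^{(5)}(17) − f^{(5)}(8)] = 1/30240 × (0.00000 − 0.00000) = 0.00000.

S_3 ≈ 22625.0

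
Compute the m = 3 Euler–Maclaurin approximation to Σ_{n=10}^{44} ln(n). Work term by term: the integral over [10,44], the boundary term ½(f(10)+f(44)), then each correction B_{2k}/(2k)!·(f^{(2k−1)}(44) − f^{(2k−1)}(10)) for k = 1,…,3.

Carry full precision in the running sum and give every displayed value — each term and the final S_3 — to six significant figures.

Integral: ∫_10^44 ln(x) dx = 109.478.
Boundary: ½(f(10) + f(44)) = ½(2.30259 + 3.78419) = 3.04339.
Integral + boundary = 112.522.
Correction k=1: B_{2}/2! · (f^{(1)}(44) − f^{(1)}(10)) = 1/12 · (0.0227273 − 0.100000) = -0.00643939.
Running total after k=1: 112.515.
Correction k=2: B_{4}/4! · (f^{(3)}(44) − f^{(3)}(10)) = −1/720 · (2.34786e-05 − 0.00200000) = 2.74517e-06.
Running total after k=2: 112.515.
Correction k=3: B_{6}/6! · (f^{(5)}(44) − f^{(5)}(10)) = 1/30240 · (1.45528e-07 − 0.000240000) = -7.93170e-09.

S_3 ≈ 112.515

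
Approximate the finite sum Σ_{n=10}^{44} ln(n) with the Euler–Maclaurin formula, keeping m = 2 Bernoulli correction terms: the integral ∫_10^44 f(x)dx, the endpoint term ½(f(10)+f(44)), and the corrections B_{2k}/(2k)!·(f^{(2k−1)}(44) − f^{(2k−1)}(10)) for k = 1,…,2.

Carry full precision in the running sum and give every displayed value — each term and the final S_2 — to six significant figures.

S_2 ≈ 112.515

The integral term ∫_10^44 ln(x) dx = 109.478.
Endpoint term: (f(10) + f(44))/2 = (2.30259 + 3.78419)/2 = 3.04339.
Integral + boundary = 112.522.
Correction k=1: B_{2}/2! · (f^{(1)}(44) − f^{(1)}(10)) = 1/12 · (0.0227273 − 0.100000) = -0.00643939.
Partial sum through k=1: 112.515.
Correction k=2: B_{4}/4! · (f^{(3)}(44) − f^{(3)}(10)) = −1/720 · (2.34786e-05 − 0.00200000) = 2.74517e-06.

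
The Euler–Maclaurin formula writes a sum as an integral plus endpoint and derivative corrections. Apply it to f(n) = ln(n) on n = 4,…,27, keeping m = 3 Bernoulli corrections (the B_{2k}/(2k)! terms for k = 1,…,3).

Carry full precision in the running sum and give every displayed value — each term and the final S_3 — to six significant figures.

The integral term ∫_4^27 ln(x) dx = 60.4424.
Endpoint term: (f(4) + f(27))/2 = (1.38629 + 3.29584)/2 = 2.34107.
Integral + boundary = 62.7835.
k=1: B_{2}/(2)! × [f^{(1)}(27) − f^{(1)}(4)] = 1/12 × (0.0370370 − 0.250000) = -0.0177469.
Running total after k=1: 62.7657.
k=2: B_{4}/(4)! × [f^{(3)}(27) − f^{(3)}(4)] = −1/720 × (0.000101611 − 0.0312500) = 4.32617e-05.
Running total after k=2: 62.7658.
k=3: B_{6}/(6)! × [f^{(5)}(27) − f^{(5)}(4)] = 1/30240 × (1.67260e-06 − 0.0234375) = -7.74994e-07.

S_3 ≈ 62.7658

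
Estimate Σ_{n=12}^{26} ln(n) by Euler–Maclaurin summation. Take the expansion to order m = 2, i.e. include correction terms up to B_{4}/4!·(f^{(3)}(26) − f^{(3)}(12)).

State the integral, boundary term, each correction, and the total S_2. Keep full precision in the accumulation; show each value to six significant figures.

S_2 ≈ 43.7594

∫_12^26 ln(x) dx evaluates to 40.8916.
Endpoint term: (f(12) + f(26))/2 = (2.48491 + 3.25810)/2 = 2.87150.
Integral + boundary = 43.7631.
k=1: B_{2}/(2)! × [f^{(1)}(26) − f^{(1)}(12)] = 1/12 × (0.0384615 − 0.0833333) = -0.00373932.
Running total after k=1: 43.7594.
k=2: B_{4}/(4)! × [f^{(3)}(26) − f^{(3)}(12)] = −1/720 × (0.000113792 − 0.00115741) = 1.44947e-06.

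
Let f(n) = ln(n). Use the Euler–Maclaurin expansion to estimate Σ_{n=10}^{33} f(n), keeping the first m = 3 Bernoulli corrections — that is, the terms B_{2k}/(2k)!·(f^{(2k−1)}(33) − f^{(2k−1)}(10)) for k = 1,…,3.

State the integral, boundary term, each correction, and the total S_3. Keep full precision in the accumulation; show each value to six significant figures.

S_3 ≈ 72.2526

The integral term ∫_10^33 ln(x) dx = 69.3589.
½[f(10) + f(33)] = ½[2.30259 + 3.49651] = 2.89955.
Integral + boundary = 72.2584.
k=1: B_{2}/(2)! × [f^{(1)}(33) − f^{(1)}(10)] = 1/12 × (0.0303030 − 0.100000) = -0.00580808.
Partial sum through k=1: 72.2526.
k=2: B_{4}/(4)! × [f^{(3)}(33) − f^{(3)}(10)] = −1/720 × (5.56529e-05 − 0.00200000) = 2.70048e-06.
Partial sum through k=2: 72.2526.
k=3: B_{6}/(6)! × [f^{(5)}(33) − f^{(5)}(10)] = 1/30240 × (6.13256e-07 − 0.000240000) = -7.91623e-09.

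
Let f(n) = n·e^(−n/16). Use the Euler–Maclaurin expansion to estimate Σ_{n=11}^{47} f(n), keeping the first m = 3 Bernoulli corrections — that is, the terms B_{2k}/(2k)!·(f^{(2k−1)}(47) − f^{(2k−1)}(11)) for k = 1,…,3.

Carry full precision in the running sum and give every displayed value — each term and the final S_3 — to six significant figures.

The integral term ∫_11^47 x·e^(−x/16) dx = 163.801.
Boundary: ½(f(11) + f(47)) = ½(5.53115 + 2.49091) = 4.01103.
So far: 167.812.
Order-1 term: 1/12 · (-0.102684 − 0.157135) = -0.0216516.
After k=1: 167.791.
Order-2 term: −1/720 · (1.29390e-05 − 0.00454218) = 6.29061e-06.
After k=2: 167.791.
Order-3 term: 1/30240 · (1.66792e-06 − 3.30881e-05) = -1.03903e-09.

S_3 ≈ 167.791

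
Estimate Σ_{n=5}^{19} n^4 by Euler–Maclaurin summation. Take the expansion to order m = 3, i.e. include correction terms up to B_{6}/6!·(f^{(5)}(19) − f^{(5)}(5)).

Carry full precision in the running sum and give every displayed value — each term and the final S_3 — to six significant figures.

S_3 ≈ 562312

The integral term ∫_5^19 x^4 dx = 494595.
Boundary: ½(f(5) + f(19)) = ½(625.000 + 130321) = 65473.0.
So far: 560068.
Correction k=1: B_{2}/2! · (f^{(1)}(19) − f^{(1)}(5)) = 1/12 · (27436.0 − 500.000) = 2244.67.
Running total after k=1: 562312.
Correction k=2: B_{4}/4! · (f^{(3)}(19) − f^{(3)}(5)) = −1/720 · (456.000 − 120.000) = -0.466667.
Running total after k=2: 562312.
Correction k=3: B_{6}/6! · (f^{(5)}(19) − f^{(5)}(5)) = 1/30240 · (0.00000 − 0.00000) = 0.00000.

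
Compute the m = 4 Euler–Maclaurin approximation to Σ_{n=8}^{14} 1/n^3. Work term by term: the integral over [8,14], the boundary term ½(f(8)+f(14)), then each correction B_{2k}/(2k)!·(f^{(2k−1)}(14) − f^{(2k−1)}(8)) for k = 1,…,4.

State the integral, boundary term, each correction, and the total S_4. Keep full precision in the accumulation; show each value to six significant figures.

S_4 ≈ 0.00647448

Integral: ∫_8^14 1/x^3 dx = 0.00526148.
½[f(8) + f(14)] = ½[0.00195312 + 0.000364431] = 0.00115878.
Running total after boundary: 0.00642026.
k=1: B_{2}/(2)! × [f^{(1)}(14) − f^{(1)}(8)] = 1/12 × (-7.80925e-05 − (-0.000732422)) = 5.45275e-05.
Running total after k=1: 0.00647479.
k=2: B_{4}/(4)! × [f^{(3)}(14) − f^{(3)}(8)] = −1/720 × (-7.96862e-06 − (-0.000228882)) = -3.06824e-07.
Running total after k=2: 0.00647448.
k=3: B_{6}/(6)! × [f^{(5)}(14) − f^{(5)}(8)] = 1/30240 × (-1.70756e-06 − (-0.000150204)) = 4.91059e-09.
Running total after k=3: 0.00647448.
k=4: B_{8}/(8)! × [f^{(7)}(14) − f^{(7)}(8)] = −1/1209600 × (-6.27267e-07 − (-0.000168979)) = -1.39180e-10.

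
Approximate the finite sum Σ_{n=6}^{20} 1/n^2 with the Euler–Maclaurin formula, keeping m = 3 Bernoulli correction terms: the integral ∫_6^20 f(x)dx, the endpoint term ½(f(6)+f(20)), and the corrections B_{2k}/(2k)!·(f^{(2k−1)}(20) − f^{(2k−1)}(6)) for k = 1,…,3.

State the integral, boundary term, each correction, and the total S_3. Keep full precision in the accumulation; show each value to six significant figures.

∫_6^20 1/x^2 dx evaluates to 0.116667.
Endpoint term: (f(6) + f(20))/2 = (0.0277778 + 0.00250000)/2 = 0.0151389.
So far: 0.131806.
k=1: B_{2}/(2)! × [f^{(1)}(20) − f^{(1)}(6)] = 1/12 × (-0.000250000 − (-0.00925926)) = 0.000750772.
After k=1: 0.132556.
k=2: B_{4}/(4)! × [f^{(3)}(20) − f^{(3)}(6)] = −1/720 × (-7.50000e-06 − (-0.00308642)) = -4.27628e-06.
After k=2: 0.132552.
k=3: B_{6}/(6)! × [f^{(5)}(20) − f^{(5)}(6)] = 1/30240 × (-5.62500e-07 − (-0.00257202)) = 8.50349e-08.

S_3 ≈ 0.132552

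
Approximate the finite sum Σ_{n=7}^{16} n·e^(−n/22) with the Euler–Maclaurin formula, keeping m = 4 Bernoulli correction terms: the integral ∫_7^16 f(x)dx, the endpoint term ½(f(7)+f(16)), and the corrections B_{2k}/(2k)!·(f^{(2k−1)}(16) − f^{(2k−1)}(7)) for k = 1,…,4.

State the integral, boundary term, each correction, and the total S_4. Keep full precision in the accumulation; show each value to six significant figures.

S_4 ≈ 66.5316

∫_7^16 x·e^(−x/22) dx evaluates to 60.1500.
Endpoint term: (f(7) + f(16))/2 = (5.09229 + 7.73160)/2 = 6.41195.
Running total after boundary: 66.5620.
Order-1 term: 1/12 · (0.131789 − 0.496003) = -0.0303512.
Partial sum through k=1: 66.5316.
Order-2 term: −1/720 · (0.00226909 − 0.00403088) = 2.44693e-06.
Partial sum through k=2: 66.5316.
Order-3 term: 1/30240 · (8.81381e-06 − 1.45392e-05) = -1.89330e-10.
Partial sum through k=3: 66.5316.
Order-4 term: −1/1209600 · (2.67344e-08 − 4.28720e-08) = 1.33413e-14.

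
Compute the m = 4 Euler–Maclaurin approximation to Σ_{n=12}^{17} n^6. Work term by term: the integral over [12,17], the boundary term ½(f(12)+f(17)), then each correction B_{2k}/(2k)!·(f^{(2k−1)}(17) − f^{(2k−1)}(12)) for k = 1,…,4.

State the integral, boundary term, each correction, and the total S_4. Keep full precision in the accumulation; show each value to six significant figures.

S_4 ≈ 6.76477e+07

∫_12^17 x^6 dx evaluates to 5.35010e+07.
Endpoint term: (f(12) + f(17))/2 = (2.98598e+06 + 2.41376e+07)/2 = 1.35618e+07.
Integral + boundary = 6.70628e+07.
k=1: B_{2}/(2)! × [f^{(1)}(17) − f^{(1)}(12)] = 1/12 × (8.51914e+06 − 1.49299e+06) = 585512.
Partial sum through k=1: 6.76483e+07.
k=2: B_{4}/(4)! × [f^{(3)}(17) − f^{(3)}(12)] = −1/720 × (589560 − 207360) = -530.833.
Partial sum through k=2: 6.76477e+07.
k=3: B_{6}/(6)! × [f^{(5)}(17) − f^{(5)}(12)] = 1/30240 × (12240.0 − 8640.00) = 0.119048.
Partial sum through k=3: 6.76477e+07.
k=4: B_{8}/(8)! × [f^{(7)}(17) − f^{(7)}(12)] = −1/1209600 × (0.00000 − 0.00000) = 0.00000.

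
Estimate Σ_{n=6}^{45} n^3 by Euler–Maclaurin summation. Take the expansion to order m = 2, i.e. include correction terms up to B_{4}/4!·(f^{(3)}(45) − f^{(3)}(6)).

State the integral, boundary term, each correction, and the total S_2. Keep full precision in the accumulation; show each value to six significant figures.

S_2 ≈ 1.07100e+06

∫_6^45 x^3 dx evaluates to 1.02483e+06.
½[f(6) + f(45)] = ½[216.000 + 91125.0] = 45670.5.
Running total after boundary: 1.07050e+06.
k=1: B_{2}/(2)! × [f^{(1)}(45) − f^{(1)}(6)] = 1/12 × (6075.00 − 108.000) = 497.250.
Partial sum through k=1: 1.07100e+06.
k=2: B_{4}/(4)! × [f^{(3)}(45) − f^{(3)}(6)] = −1/720 × (6.00000 − 6.00000) = 0.00000.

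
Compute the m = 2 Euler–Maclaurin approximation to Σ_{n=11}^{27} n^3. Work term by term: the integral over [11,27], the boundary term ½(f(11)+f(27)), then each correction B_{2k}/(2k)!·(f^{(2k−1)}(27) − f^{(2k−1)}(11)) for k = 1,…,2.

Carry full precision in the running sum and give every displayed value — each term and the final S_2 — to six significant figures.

S_2 ≈ 139859

Integral: ∫_11^27 x^3 dx = 129200.
½[f(11) + f(27)] = ½[1331.00 + 19683.0] = 10507.0.
Integral + boundary = 139707.
Correction k=1: B_{2}/2! · (f^{(1)}(27) − f^{(1)}(11)) = 1/12 · (2187.00 − 363.000) = 152.000.
Running total after k=1: 139859.
Correction k=2: B_{4}/4! · (f^{(3)}(27) − f^{(3)}(11)) = −1/720 · (6.00000 − 6.00000) = 0.00000.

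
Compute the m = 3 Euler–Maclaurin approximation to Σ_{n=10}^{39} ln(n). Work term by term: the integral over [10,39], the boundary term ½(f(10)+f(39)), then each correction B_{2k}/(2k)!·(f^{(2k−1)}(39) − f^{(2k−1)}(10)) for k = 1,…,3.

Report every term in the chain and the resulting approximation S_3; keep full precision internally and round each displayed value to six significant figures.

S_3 ≈ 93.8299

The integral term ∫_10^39 ln(x) dx = 90.8531.
Endpoint term: (f(10) + f(39))/2 = (2.30259 + 3.66356)/2 = 2.98307.
Integral + boundary = 93.8361.
Correction k=1: B_{2}/2! · (f^{(1)}(39) − f^{(1)}(10)) = 1/12 · (0.0256410 − 0.100000) = -0.00619658.
After k=1: 93.8299.
Correction k=2: B_{4}/4! · (f^{(3)}(39) − f^{(3)}(10)) = −1/720 · (3.37160e-05 − 0.00200000) = 2.73095e-06.
After k=2: 93.8299.
Correction k=3: B_{6}/6! · (f^{(5)}(39) − f^{(5)}(10)) = 1/30240 · (2.66004e-07 − 0.000240000) = -7.92771e-09.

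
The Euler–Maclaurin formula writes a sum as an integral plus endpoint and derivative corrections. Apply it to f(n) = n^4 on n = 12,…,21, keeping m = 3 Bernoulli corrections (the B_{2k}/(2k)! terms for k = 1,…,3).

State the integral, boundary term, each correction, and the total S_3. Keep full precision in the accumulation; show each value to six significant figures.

∫_12^21 x^4 dx evaluates to 767054.
Endpoint term: (f(12) + f(21))/2 = (20736.0 + 194481)/2 = 107608.
Integral + boundary = 874662.
Correction k=1: B_{2}/2! · (f^{(1)}(21) − f^{(1)}(12)) = 1/12 · (37044.0 − 6912.00) = 2511.00.
Running total after k=1: 877173.
Correction k=2: B_{4}/4! · (f^{(3)}(21) − f^{(3)}(12)) = −1/720 · (504.000 − 288.000) = -0.300000.
Running total after k=2: 877173.
Correction k=3: B_{6}/6! · (f^{(5)}(21) − f^{(5)}(12)) = 1/30240 · (0.00000 − 0.00000) = 0.00000.

S_3 ≈ 877173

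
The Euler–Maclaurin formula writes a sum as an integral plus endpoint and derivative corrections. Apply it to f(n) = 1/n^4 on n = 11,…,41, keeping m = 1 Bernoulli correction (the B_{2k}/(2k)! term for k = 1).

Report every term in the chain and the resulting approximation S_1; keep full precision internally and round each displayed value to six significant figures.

∫_11^41 1/x^4 dx evaluates to 0.000245602.
½[f(11) + f(41)] = ½[6.83013e-05 + 3.53887e-07] = 3.43276e-05.
So far: 0.000279929.
Correction k=1: B_{2}/2! · (f^{(1)}(41) − f^{(1)}(11)) = 1/12 · (-3.45256e-08 − (-2.48369e-05)) = 2.06686e-06.

S_1 ≈ 0.000281996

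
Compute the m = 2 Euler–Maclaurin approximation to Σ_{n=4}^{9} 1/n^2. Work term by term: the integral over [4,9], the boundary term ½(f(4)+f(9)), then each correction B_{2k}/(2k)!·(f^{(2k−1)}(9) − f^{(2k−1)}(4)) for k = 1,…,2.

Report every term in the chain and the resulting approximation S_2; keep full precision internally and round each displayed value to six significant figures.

S_2 ≈ 0.178655

∫_4^9 1/x^2 dx evaluates to 0.138889.
Endpoint term: (f(4) + f(9))/2 = (0.0625000 + 0.0123457)/2 = 0.0374228.
Running total after boundary: 0.176312.
Correction k=1: B_{2}/2! · (f^{(1)}(9) − f^{(1)}(4)) = 1/12 · (-0.00274348 − (-0.0312500)) = 0.00237554.
Partial sum through k=1: 0.178687.
Correction k=2: B_{4}/4! · (f^{(3)}(9) − f^{(3)}(4)) = −1/720 · (-0.000406442 − (-0.0234375)) = -3.19876e-05.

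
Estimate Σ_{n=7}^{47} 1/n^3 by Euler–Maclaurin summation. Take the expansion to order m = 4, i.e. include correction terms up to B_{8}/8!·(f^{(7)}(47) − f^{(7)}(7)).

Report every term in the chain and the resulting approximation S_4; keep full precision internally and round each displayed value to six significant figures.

Integral: ∫_7^47 1/x^3 dx = 0.00997773.
Endpoint term: (f(7) + f(47))/2 = (0.00291545 + 9.63178e-06)/2 = 0.00146254.
Running total after boundary: 0.0114403.
Order-1 term: 1/12 · (-6.14794e-07 − (-0.00124948)) = 0.000104072.
Partial sum through k=1: 0.0115443.
Order-2 term: −1/720 · (-5.56627e-09 − (-0.000509992)) = -7.08314e-07.
Partial sum through k=2: 0.0115436.
Order-3 term: 1/30240 · (-1.05832e-10 − (-0.000437136)) = 1.44555e-08.
Partial sum through k=3: 0.0115437.
Order-4 term: −1/1209600 · (-3.44949e-12 − (-0.000642322)) = -5.31020e-10.

S_4 ≈ 0.0115437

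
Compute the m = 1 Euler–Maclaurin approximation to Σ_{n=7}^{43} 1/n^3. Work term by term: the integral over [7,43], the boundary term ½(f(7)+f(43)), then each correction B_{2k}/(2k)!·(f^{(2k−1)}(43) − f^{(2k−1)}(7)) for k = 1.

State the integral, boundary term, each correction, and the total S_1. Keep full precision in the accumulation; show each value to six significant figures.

The integral term ∫_7^43 1/x^3 dx = 0.00993367.
Endpoint term: (f(7) + f(43))/2 = (0.00291545 + 1.25775e-05)/2 = 0.00146401.
Integral + boundary = 0.0113977.
Correction k=1: B_{2}/2! · (f^{(1)}(43) − f^{(1)}(7)) = 1/12 · (-8.77501e-07 − (-0.00124948)) = 0.000104050.

S_1 ≈ 0.0115017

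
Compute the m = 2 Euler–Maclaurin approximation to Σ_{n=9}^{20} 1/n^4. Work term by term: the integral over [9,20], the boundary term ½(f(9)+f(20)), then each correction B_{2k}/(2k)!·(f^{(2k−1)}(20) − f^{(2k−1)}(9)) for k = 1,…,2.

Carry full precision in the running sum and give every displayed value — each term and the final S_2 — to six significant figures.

S_2 ≈ 0.000500420

The integral term ∫_9^20 1/x^4 dx = 0.000415581.
½[f(9) + f(20)] = ½[0.000152416 + 6.25000e-06] = 7.93329e-05.
Running total after boundary: 0.000494914.
k=1: B_{2}/(2)! × [f^{(1)}(20) − f^{(1)}(9)] = 1/12 × (-1.25000e-06 − (-6.77404e-05)) = 5.54086e-06.
Partial sum through k=1: 0.000500454.
k=2: B_{4}/(4)! × [f^{(3)}(20) − f^{(3)}(9)] = −1/720 × (-9.37500e-08 − (-2.50890e-05)) = -3.47157e-08.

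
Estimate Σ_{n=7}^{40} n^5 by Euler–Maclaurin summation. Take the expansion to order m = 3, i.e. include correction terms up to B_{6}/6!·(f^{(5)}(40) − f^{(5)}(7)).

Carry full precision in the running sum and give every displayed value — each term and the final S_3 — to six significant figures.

S_3 ≈ 7.34921e+08

∫_7^40 x^5 dx evaluates to 6.82647e+08.
Boundary: ½(f(7) + f(40)) = ½(16807.0 + 1.02400e+08) = 5.12084e+07.
Integral + boundary = 7.33855e+08.
Correction k=1: B_{2}/2! · (f^{(1)}(40) − f^{(1)}(7)) = 1/12 · (1.28000e+07 − 12005.0) = 1.06567e+06.
Partial sum through k=1: 7.34921e+08.
Correction k=2: B_{4}/4! · (f^{(3)}(40) − f^{(3)}(7)) = −1/720 · (96000.0 − 2940.00) = -129.250.
Partial sum through k=2: 7.34921e+08.
Correction k=3: B_{6}/6! · (f^{(5)}(40) − f^{(5)}(7)) = 1/30240 · (120.000 − 120.000) = 0.00000.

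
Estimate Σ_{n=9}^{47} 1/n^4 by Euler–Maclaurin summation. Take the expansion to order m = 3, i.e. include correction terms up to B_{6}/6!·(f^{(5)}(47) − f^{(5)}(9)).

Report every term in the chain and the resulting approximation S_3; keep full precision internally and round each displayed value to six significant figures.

S_3 ≈ 0.000535956

∫_9^47 1/x^4 dx evaluates to 0.000454037.
½[f(9) + f(47)] = ½[0.000152416 + 2.04931e-07] = 7.63104e-05.
So far: 0.000530347.
Order-1 term: 1/12 · (-1.74410e-08 − (-6.77404e-05)) = 5.64358e-06.
Partial sum through k=1: 0.000535991.
Order-2 term: −1/720 · (-2.36862e-10 − (-2.50890e-05)) = -3.48455e-08.
Partial sum through k=2: 0.000535956.
Order-3 term: 1/30240 · (-6.00466e-12 − (-1.73455e-05)) = 5.73594e-10.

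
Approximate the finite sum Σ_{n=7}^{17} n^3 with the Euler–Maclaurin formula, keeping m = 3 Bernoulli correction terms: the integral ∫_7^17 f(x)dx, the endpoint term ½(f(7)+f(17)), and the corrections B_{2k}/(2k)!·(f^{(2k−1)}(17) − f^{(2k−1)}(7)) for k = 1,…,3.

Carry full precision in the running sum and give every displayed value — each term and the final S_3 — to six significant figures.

Integral: ∫_7^17 x^3 dx = 20280.0.
½[f(7) + f(17)] = ½[343.000 + 4913.00] = 2628.00.
Running total after boundary: 22908.0.
Correction k=1: B_{2}/2! · (f^{(1)}(17) − f^{(1)}(7)) = 1/12 · (867.000 − 147.000) = 60.0000.
Partial sum through k=1: 22968.0.
Correction k=2: B_{4}/4! · (f^{(3)}(17) − f^{(3)}(7)) = −1/720 · (6.00000 − 6.00000) = 0.00000.
Partial sum through k=2: 22968.0.
Correction k=3: B_{6}/6! · (f^{(5)}(17) − f^{(5)}(7)) = 1/30240 · (0.00000 − 0.00000) = 0.00000.

S_3 ≈ 22968.0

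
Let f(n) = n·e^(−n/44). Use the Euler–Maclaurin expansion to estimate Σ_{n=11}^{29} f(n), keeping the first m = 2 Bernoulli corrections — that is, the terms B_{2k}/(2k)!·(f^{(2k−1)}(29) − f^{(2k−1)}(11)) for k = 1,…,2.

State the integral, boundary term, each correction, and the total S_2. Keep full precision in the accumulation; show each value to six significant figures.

Integral: ∫_11^29 x·e^(−x/44) dx = 223.062.
Boundary: ½(f(11) + f(29)) = ½(8.56681 + 15.0023) = 11.7846.
So far: 234.846.
Order-1 term: 1/12 · (0.176360 − 0.584101) = -0.0339784.
After k=1: 234.812.
Order-2 term: −1/720 · (0.000625518 − 0.00110625) = 6.67685e-07.

S_2 ≈ 234.812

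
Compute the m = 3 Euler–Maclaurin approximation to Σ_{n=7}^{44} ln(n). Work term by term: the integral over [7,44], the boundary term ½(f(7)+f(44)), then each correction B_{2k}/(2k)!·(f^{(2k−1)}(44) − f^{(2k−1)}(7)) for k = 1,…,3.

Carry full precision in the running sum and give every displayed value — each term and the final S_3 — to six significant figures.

S_3 ≈ 118.738

The integral term ∫_7^44 ln(x) dx = 115.883.
Boundary: ½(f(7) + f(44)) = ½(1.94591 + 3.78419) = 2.86505.
So far: 118.748.
Order-1 term: 1/12 · (0.0227273 − 0.142857) = -0.0100108.
After k=1: 118.738.
Order-2 term: −1/720 · (2.34786e-05 − 0.00583090) = 8.06587e-06.
After k=2: 118.738.
Order-3 term: 1/30240 · (1.45528e-07 − 0.00142798) = -4.72166e-08.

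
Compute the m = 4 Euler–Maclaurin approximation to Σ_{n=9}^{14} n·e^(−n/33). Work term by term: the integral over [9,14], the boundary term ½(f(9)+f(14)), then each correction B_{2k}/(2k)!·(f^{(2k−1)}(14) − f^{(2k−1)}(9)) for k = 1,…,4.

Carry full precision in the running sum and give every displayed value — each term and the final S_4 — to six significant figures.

∫_9^14 x·e^(−x/33) dx evaluates to 40.3969.
Endpoint term: (f(9) + f(14))/2 = (6.85170 + 9.15971)/2 = 8.00571.
So far: 48.4026.
Correction k=1: B_{2}/2! · (f^{(1)}(14) − f^{(1)}(9)) = 1/12 · (0.376698 − 0.553673) = -0.0147479.
Running total after k=1: 48.3879.
Correction k=2: B_{4}/4! · (f^{(3)}(14) − f^{(3)}(9)) = −1/720 · (0.00154750 − 0.00190659) = 4.98731e-07.
Running total after k=2: 48.3879.
Correction k=3: B_{6}/6! · (f^{(5)}(14) − f^{(5)}(9)) = 1/30240 · (2.52442e-06 − 3.03467e-06) = -1.68733e-11.
Running total after k=3: 48.3879.
Correction k=4: B_{8}/8! · (f^{(7)}(14) − f^{(7)}(9)) = −1/1209600 · (3.33132e-09 − 3.96562e-09) = 5.24393e-16.

S_4 ≈ 48.3879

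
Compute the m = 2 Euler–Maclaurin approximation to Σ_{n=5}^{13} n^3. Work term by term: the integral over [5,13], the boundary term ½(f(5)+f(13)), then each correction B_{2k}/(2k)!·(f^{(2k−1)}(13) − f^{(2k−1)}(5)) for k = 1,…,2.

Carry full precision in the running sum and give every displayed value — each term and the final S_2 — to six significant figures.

S_2 ≈ 8181.00

Integral: ∫_5^13 x^3 dx = 6984.00.
½[f(5) + f(13)] = ½[125.000 + 2197.00] = 1161.00.
So far: 8145.00.
k=1: B_{2}/(2)! × [f^{(1)}(13) − f^{(1)}(5)] = 1/12 × (507.000 − 75.0000) = 36.0000.
Partial sum through k=1: 8181.00.
k=2: B_{4}/(4)! × [f^{(3)}(13) − f^{(3)}(5)] = −1/720 × (6.00000 − 6.00000) = 0.00000.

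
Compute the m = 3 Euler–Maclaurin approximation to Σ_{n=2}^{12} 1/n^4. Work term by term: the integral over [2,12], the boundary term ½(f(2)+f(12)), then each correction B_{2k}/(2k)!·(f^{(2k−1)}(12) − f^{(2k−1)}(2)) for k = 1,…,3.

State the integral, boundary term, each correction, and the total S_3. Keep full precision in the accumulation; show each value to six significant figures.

S_3 ≈ 0.0822952

Integral: ∫_2^12 1/x^4 dx = 0.0414738.
Endpoint term: (f(2) + f(12))/2 = (0.0625000 + 4.82253e-05)/2 = 0.0312741.
Running total after boundary: 0.0727479.
Order-1 term: 1/12 · (-1.60751e-05 − (-0.125000)) = 0.0104153.
Partial sum through k=1: 0.0831632.
Order-2 term: −1/720 · (-3.34898e-06 − (-0.937500)) = -0.00130208.
Partial sum through k=2: 0.0818611.
Order-3 term: 1/30240 · (-1.30238e-06 − (-13.1250)) = 0.000434028.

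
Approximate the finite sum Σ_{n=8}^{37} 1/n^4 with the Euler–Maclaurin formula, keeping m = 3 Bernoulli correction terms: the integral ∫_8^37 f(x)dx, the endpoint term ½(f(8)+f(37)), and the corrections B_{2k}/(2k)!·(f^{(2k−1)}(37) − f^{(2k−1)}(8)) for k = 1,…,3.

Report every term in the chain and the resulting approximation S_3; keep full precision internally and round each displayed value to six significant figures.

Integral: ∫_8^37 1/x^4 dx = 0.000644461.
Boundary: ½(f(8) + f(37)) = ½(0.000244141 + 5.33572e-07) = 0.000122337.
Running total after boundary: 0.000766798.
k=1: B_{2}/(2)! × [f^{(1)}(37) − f^{(1)}(8)] = 1/12 × (-5.76835e-08 − (-0.000122070)) = 1.01677e-05.
After k=1: 0.000776966.
k=2: B_{4}/(4)! × [f^{(3)}(37) − f^{(3)}(8)] = −1/720 × (-1.26406e-09 − (-5.72205e-05)) = -7.94711e-08.
After k=2: 0.000776886.
k=3: B_{6}/(6)! × [f^{(5)}(37) − f^{(5)}(8)] = 1/30240 × (-5.17075e-11 − (-5.00679e-05)) = 1.65568e-09.

S_3 ≈ 0.000776888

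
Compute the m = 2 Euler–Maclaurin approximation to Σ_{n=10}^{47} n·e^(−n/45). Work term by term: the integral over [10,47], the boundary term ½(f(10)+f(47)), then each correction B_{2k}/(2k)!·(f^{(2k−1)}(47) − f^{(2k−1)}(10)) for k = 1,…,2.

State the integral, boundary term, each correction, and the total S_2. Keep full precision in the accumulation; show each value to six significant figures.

Integral: ∫_10^47 x·e^(−x/45) dx = 525.012.
½[f(10) + f(47)] = ½[8.00737 + 16.5387] = 12.2730.
So far: 537.285.
Correction k=1: B_{2}/2! · (f^{(1)}(47) − f^{(1)}(10)) = 1/12 · (-0.0156394 − 0.622796) = -0.0532029.
Running total after k=1: 537.232.
Correction k=2: B_{4}/4! · (f^{(3)}(47) − f^{(3)}(10)) = −1/720 · (0.000339820 − 0.00109841) = 1.05359e-06.

S_2 ≈ 537.232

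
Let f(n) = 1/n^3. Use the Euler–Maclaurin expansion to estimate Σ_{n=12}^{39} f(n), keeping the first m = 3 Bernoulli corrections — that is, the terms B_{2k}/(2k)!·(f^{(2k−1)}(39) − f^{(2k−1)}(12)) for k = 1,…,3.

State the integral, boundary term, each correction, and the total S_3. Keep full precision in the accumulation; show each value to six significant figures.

S_3 ≈ 0.00345319

The integral term ∫_12^39 1/x^3 dx = 0.00314349.
½[f(12) + f(39)] = ½[0.000578704 + 1.68580e-05] = 0.000297781.
So far: 0.00344127.
Order-1 term: 1/12 · (-1.29677e-06 − (-0.000144676)) = 1.19483e-05.
Partial sum through k=1: 0.00345322.
Order-2 term: −1/720 · (-1.70515e-08 − (-2.00939e-05)) = -2.78845e-08.
Partial sum through k=2: 0.00345319.
Order-3 term: 1/30240 · (-4.70851e-10 − (-5.86071e-06)) = 1.93791e-10.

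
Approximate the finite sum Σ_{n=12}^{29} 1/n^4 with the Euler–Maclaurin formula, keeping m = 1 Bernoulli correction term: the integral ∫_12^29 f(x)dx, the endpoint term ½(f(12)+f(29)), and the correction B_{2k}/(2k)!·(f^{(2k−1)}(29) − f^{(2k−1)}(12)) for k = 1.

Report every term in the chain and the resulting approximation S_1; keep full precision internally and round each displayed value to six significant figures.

The integral term ∫_12^29 1/x^4 dx = 0.000179234.
Endpoint term: (f(12) + f(29))/2 = (4.82253e-05 + 1.41387e-06)/2 = 2.48196e-05.
Running total after boundary: 0.000204053.
Correction k=1: B_{2}/2! · (f^{(1)}(29) − f^{(1)}(12)) = 1/12 · (-1.95016e-07 − (-1.60751e-05)) = 1.32334e-06.

S_1 ≈ 0.000205377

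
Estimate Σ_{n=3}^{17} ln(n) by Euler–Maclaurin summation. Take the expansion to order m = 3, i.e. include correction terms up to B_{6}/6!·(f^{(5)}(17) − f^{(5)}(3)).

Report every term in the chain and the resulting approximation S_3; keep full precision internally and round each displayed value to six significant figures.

∫_3^17 ln(x) dx evaluates to 30.8688.
Boundary: ½(f(3) + f(17)) = ½(1.09861 + 2.83321) = 1.96591.
Running total after boundary: 32.8347.
Order-1 term: 1/12 · (0.0588235 − 0.333333) = -0.0228758.
Partial sum through k=1: 32.8118.
Order-2 term: −1/720 · (0.000407083 − 0.0740741) = 0.000102315.
Partial sum through k=2: 32.8119.
Order-3 term: 1/30240 · (1.69031e-05 − 0.0987654) = -3.26549e-06.

S_3 ≈ 32.8119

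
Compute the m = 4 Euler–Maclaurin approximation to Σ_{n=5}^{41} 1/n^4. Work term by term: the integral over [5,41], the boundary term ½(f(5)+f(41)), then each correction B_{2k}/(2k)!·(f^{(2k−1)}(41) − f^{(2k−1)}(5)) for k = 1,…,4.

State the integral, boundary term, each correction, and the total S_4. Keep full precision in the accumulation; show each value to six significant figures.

S_4 ≈ 0.00356664

∫_5^41 1/x^4 dx evaluates to 0.00266183.
Boundary: ½(f(5) + f(41)) = ½(0.00160000 + 3.53887e-07) = 0.000800177.
So far: 0.00346201.
Order-1 term: 1/12 · (-3.45256e-08 − (-0.00128000)) = 0.000106664.
Partial sum through k=1: 0.00356867.
Order-2 term: −1/720 · (-6.16161e-10 − (-0.00153600)) = -2.13333e-06.
Partial sum through k=2: 0.00356654.
Order-3 term: 1/30240 · (-2.05265e-11 − (-0.00344064)) = 1.13778e-07.
Partial sum through k=3: 0.00356665.
Order-4 term: −1/1209600 · (-1.09898e-12 − (-0.0123863)) = -1.02400e-08.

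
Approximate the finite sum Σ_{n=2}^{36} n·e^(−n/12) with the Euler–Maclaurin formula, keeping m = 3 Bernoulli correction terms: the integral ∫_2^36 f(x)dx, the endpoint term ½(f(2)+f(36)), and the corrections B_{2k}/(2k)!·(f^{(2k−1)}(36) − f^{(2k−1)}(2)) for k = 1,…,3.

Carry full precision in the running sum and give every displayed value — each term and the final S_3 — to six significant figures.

The integral term ∫_2^36 x·e^(−x/12) dx = 113.532.
½[f(2) + f(36)] = ½[1.69296 + 1.79233] = 1.74265.
Integral + boundary = 115.274.
Correction k=1: B_{2}/2! · (f^{(1)}(36) − f^{(1)}(2)) = 1/12 · (-0.0995741 − 0.705401) = -0.0670813.
Partial sum through k=1: 115.207.
Correction k=2: B_{4}/4! · (f^{(3)}(36) − f^{(3)}(2)) = −1/720 · (0.00000 − 0.0166553) = 2.31324e-05.
Partial sum through k=2: 115.207.
Correction k=3: B_{6}/6! · (f^{(5)}(36) − f^{(5)}(2)) = 1/30240 · (4.80199e-06 − 0.000197306) = -6.36586e-09.

S_3 ≈ 115.207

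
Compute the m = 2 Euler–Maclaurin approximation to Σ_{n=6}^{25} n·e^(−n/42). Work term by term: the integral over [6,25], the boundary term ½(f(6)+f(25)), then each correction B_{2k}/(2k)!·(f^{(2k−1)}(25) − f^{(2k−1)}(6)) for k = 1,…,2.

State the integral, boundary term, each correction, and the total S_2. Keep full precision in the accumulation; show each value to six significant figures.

The integral term ∫_6^25 x·e^(−x/42) dx = 195.898.
Endpoint term: (f(6) + f(25))/2 = (5.20127 + 13.7858)/2 = 9.49352.
Integral + boundary = 205.392.
Correction k=1: B_{2}/2! · (f^{(1)}(25) − f^{(1)}(6)) = 1/12 · (0.223198 − 0.743038) = -0.0433200.
Partial sum through k=1: 205.348.
Correction k=2: B_{4}/4! · (f^{(3)}(25) − f^{(3)}(6)) = −1/720 · (0.000751735 − 0.00140408) = 9.06032e-07.

S_2 ≈ 205.348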